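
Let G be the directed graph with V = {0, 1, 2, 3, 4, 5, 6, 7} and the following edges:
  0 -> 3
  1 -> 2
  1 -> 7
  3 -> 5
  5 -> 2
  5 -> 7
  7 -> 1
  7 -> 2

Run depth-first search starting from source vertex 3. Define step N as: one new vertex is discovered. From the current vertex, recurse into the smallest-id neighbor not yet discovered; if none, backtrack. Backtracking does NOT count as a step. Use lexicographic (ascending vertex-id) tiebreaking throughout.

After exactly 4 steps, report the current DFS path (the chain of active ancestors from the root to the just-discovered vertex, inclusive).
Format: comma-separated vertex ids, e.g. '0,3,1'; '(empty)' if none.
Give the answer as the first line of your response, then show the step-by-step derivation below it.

3,5,7

step 1: discover 3; path=3; order=3
step 2: discover 5; path=3>5; order=3,5
step 3: discover 2; path=3>5>2; order=3,5,2
step 4: discover 7; path=3>5>7; order=3,5,2,7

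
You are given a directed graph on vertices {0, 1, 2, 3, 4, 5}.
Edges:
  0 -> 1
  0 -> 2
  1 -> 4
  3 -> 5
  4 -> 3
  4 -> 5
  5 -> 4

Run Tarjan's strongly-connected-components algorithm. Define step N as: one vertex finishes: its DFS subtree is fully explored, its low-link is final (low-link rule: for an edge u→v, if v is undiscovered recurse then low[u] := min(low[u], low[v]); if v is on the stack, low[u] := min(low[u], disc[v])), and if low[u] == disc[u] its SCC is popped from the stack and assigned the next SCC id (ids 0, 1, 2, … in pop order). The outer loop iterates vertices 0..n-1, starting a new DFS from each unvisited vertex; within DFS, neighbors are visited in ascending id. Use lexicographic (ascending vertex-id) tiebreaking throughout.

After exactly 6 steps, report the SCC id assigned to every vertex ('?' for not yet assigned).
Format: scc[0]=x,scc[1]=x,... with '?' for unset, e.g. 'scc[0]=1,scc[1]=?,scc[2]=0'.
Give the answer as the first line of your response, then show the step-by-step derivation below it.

scc[0]=3,scc[1]=1,scc[2]=2,scc[3]=0,scc[4]=0,scc[5]=0

step 1: low=(low[0]=0,low[1]=1,low[2]=?,low[3]=3,low[4]=2,low[5]=2); scc=(scc[0]=?,scc[1]=?,scc[2]=?,scc[3]=?,scc[4]=?,scc[5]=?)
step 2: low=(low[0]=0,low[1]=1,low[2]=?,low[3]=2,low[4]=2,low[5]=2); scc=(scc[0]=?,scc[1]=?,scc[2]=?,scc[3]=?,scc[4]=?,scc[5]=?)
step 3: low=(low[0]=0,low[1]=1,low[2]=?,low[3]=2,low[4]=2,low[5]=2); scc=(scc[0]=?,scc[1]=?,scc[2]=?,scc[3]=0,scc[4]=0,scc[5]=0)
step 4: low=(low[0]=0,low[1]=1,low[2]=?,low[3]=2,low[4]=2,low[5]=2); scc=(scc[0]=?,scc[1]=1,scc[2]=?,scc[3]=0,scc[4]=0,scc[5]=0)
step 5: low=(low[0]=0,low[1]=1,low[2]=5,low[3]=2,low[4]=2,low[5]=2); scc=(scc[0]=?,scc[1]=1,scc[2]=2,scc[3]=0,scc[4]=0,scc[5]=0)
step 6: low=(low[0]=0,low[1]=1,low[2]=5,low[3]=2,low[4]=2,low[5]=2); scc=(scc[0]=3,scc[1]=1,scc[2]=2,scc[3]=0,scc[4]=0,scc[5]=0)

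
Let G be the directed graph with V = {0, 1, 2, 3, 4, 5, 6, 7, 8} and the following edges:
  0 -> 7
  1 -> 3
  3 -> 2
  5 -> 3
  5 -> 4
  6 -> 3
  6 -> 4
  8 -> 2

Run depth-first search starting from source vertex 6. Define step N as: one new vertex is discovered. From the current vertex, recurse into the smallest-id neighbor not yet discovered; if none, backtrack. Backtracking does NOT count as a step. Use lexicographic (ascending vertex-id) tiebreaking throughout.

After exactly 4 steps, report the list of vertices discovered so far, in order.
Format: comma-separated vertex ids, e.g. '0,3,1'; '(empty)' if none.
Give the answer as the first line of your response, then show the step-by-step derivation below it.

6,3,2,4

step 1: discover 6; path=6; order=6
step 2: discover 3; path=6>3; order=6,3
step 3: discover 2; path=6>3>2; order=6,3,2
step 4: discover 4; path=6>4; order=6,3,2,4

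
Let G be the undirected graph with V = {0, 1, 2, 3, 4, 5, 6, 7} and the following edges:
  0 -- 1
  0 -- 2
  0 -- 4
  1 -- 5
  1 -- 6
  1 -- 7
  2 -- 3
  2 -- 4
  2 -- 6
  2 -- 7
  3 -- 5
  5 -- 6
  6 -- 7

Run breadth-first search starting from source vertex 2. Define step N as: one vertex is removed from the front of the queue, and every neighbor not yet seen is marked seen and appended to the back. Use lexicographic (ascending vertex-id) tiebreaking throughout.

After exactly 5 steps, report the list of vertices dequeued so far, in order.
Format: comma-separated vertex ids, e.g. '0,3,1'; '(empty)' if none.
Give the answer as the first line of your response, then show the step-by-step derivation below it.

2,0,3,4,6

step 1: dequeue 2; queue=[0,3,4,6,7]; order=2
step 2: dequeue 0; queue=[3,4,6,7,1]; order=2,0
step 3: dequeue 3; queue=[4,6,7,1,5]; order=2,0,3
step 4: dequeue 4; queue=[6,7,1,5]; order=2,0,3,4
step 5: dequeue 6; queue=[7,1,5]; order=2,0,3,4,6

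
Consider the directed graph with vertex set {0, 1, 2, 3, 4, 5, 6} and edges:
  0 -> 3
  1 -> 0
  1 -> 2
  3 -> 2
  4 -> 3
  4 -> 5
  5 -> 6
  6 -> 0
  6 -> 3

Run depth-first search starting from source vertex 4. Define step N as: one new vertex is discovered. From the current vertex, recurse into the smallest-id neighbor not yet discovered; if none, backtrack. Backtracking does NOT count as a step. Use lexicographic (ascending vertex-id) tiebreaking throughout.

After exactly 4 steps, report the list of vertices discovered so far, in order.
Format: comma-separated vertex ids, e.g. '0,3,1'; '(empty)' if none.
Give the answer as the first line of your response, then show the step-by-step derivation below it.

4,3,2,5

step 1: discover 4; path=4; order=4
step 2: discover 3; path=4>3; order=4,3
step 3: discover 2; path=4>3>2; order=4,3,2
step 4: discover 5; path=4>5; order=4,3,2,5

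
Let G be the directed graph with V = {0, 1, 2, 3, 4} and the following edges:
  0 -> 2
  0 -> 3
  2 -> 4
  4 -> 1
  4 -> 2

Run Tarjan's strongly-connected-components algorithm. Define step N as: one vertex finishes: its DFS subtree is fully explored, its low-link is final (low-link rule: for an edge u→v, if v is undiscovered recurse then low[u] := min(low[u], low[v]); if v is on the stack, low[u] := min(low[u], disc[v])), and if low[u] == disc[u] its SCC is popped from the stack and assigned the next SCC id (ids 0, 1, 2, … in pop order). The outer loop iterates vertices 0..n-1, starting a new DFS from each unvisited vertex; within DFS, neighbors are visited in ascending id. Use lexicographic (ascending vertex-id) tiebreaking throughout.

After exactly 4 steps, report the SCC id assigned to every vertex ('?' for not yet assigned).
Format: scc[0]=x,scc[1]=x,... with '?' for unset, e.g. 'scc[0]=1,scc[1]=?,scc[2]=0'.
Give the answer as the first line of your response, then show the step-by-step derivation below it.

scc[0]=?,scc[1]=0,scc[2]=1,scc[3]=2,scc[4]=1

step 1: low=(low[0]=0,low[1]=3,low[2]=1,low[3]=?,low[4]=2); scc=(scc[0]=?,scc[1]=0,scc[2]=?,scc[3]=?,scc[4]=?)
step 2: low=(low[0]=0,low[1]=3,low[2]=1,low[3]=?,low[4]=1); scc=(scc[0]=?,scc[1]=0,scc[2]=?,scc[3]=?,scc[4]=?)
step 3: low=(low[0]=0,low[1]=3,low[2]=1,low[3]=?,low[4]=1); scc=(scc[0]=?,scc[1]=0,scc[2]=1,scc[3]=?,scc[4]=1)
step 4: low=(low[0]=0,low[1]=3,low[2]=1,low[3]=4,low[4]=1); scc=(scc[0]=?,scc[1]=0,scc[2]=1,scc[3]=2,scc[4]=1)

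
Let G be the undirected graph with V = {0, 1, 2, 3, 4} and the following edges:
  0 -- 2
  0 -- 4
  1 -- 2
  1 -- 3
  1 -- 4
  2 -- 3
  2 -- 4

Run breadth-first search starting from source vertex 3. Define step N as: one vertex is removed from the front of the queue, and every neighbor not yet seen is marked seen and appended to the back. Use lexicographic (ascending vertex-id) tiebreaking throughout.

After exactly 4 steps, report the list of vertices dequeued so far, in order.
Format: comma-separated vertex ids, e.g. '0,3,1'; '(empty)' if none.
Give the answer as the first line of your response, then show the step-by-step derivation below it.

3,1,2,4

step 1: dequeue 3; queue=[1,2]; order=3
step 2: dequeue 1; queue=[2,4]; order=3,1
step 3: dequeue 2; queue=[4,0]; order=3,1,2
step 4: dequeue 4; queue=[0]; order=3,1,2,4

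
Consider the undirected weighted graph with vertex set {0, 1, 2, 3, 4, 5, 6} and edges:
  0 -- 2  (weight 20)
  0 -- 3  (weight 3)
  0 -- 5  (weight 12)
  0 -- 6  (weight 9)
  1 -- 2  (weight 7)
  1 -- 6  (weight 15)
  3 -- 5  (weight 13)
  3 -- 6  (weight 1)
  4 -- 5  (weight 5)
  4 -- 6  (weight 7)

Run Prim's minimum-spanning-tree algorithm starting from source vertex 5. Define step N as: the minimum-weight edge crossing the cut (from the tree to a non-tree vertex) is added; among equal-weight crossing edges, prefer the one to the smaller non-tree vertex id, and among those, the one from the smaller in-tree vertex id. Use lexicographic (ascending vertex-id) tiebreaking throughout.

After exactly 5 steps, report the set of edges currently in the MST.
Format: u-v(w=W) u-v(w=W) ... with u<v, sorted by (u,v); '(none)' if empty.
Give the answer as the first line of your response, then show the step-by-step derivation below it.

0-3(w=3) 1-6(w=15) 3-6(w=1) 4-5(w=5) 4-6(w=7)

step 1: add edge 4-5 (w=5); MST = {4-5(w=5)}
step 2: add edge 4-6 (w=7); MST = {4-5(w=5) 4-6(w=7)}
step 3: add edge 3-6 (w=1); MST = {3-6(w=1) 4-5(w=5) 4-6(w=7)}
step 4: add edge 0-3 (w=3); MST = {0-3(w=3) 3-6(w=1) 4-5(w=5) 4-6(w=7)}
step 5: add edge 1-6 (w=15); MST = {0-3(w=3) 1-6(w=15) 3-6(w=1) 4-5(w=5) 4-6(w=7)}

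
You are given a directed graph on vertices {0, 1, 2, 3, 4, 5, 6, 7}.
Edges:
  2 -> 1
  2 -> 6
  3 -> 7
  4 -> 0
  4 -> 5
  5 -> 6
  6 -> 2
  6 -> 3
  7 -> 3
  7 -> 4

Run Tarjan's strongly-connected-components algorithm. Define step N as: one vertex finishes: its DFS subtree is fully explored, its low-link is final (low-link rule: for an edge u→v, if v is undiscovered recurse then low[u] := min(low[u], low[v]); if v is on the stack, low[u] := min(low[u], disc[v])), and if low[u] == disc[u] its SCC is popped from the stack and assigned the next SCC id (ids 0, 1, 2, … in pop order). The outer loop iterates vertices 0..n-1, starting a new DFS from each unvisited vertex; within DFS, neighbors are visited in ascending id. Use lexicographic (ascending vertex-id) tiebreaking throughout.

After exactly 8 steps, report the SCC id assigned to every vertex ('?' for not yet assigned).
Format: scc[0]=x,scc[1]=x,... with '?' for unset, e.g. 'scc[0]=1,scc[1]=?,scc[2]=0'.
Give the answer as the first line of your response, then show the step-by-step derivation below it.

scc[0]=0,scc[1]=1,scc[2]=2,scc[3]=2,scc[4]=2,scc[5]=2,scc[6]=2,scc[7]=2

step 1: low=(low[0]=0,low[1]=?,low[2]=?,low[3]=?,low[4]=?,low[5]=?,low[6]=?,low[7]=?); scc=(scc[0]=0,scc[1]=?,scc[2]=?,scc[3]=?,scc[4]=?,scc[5]=?,scc[6]=?,scc[7]=?)
step 2: low=(low[0]=0,low[1]=1,low[2]=?,low[3]=?,low[4]=?,low[5]=?,low[6]=?,low[7]=?); scc=(scc[0]=0,scc[1]=1,scc[2]=?,scc[3]=?,scc[4]=?,scc[5]=?,scc[6]=?,scc[7]=?)
step 3: low=(low[0]=0,low[1]=1,low[2]=2,low[3]=4,low[4]=6,low[5]=3,low[6]=2,low[7]=4); scc=(scc[0]=0,scc[1]=1,scc[2]=?,scc[3]=?,scc[4]=?,scc[5]=?,scc[6]=?,scc[7]=?)
step 4: low=(low[0]=0,low[1]=1,low[2]=2,low[3]=4,low[4]=3,low[5]=3,low[6]=2,low[7]=4); scc=(scc[0]=0,scc[1]=1,scc[2]=?,scc[3]=?,scc[4]=?,scc[5]=?,scc[6]=?,scc[7]=?)
step 5: low=(low[0]=0,low[1]=1,low[2]=2,low[3]=4,low[4]=3,low[5]=3,low[6]=2,low[7]=3); scc=(scc[0]=0,scc[1]=1,scc[2]=?,scc[3]=?,scc[4]=?,scc[5]=?,scc[6]=?,scc[7]=?)
step 6: low=(low[0]=0,low[1]=1,low[2]=2,low[3]=3,low[4]=3,low[5]=3,low[6]=2,low[7]=3); scc=(scc[0]=0,scc[1]=1,scc[2]=?,scc[3]=?,scc[4]=?,scc[5]=?,scc[6]=?,scc[7]=?)
step 7: low=(low[0]=0,low[1]=1,low[2]=2,low[3]=3,low[4]=3,low[5]=3,low[6]=2,low[7]=3); scc=(scc[0]=0,scc[1]=1,scc[2]=?,scc[3]=?,scc[4]=?,scc[5]=?,scc[6]=?,scc[7]=?)
step 8: low=(low[0]=0,low[1]=1,low[2]=2,low[3]=3,low[4]=3,low[5]=3,low[6]=2,low[7]=3); scc=(scc[0]=0,scc[1]=1,scc[2]=2,scc[3]=2,scc[4]=2,scc[5]=2,scc[6]=2,scc[7]=2)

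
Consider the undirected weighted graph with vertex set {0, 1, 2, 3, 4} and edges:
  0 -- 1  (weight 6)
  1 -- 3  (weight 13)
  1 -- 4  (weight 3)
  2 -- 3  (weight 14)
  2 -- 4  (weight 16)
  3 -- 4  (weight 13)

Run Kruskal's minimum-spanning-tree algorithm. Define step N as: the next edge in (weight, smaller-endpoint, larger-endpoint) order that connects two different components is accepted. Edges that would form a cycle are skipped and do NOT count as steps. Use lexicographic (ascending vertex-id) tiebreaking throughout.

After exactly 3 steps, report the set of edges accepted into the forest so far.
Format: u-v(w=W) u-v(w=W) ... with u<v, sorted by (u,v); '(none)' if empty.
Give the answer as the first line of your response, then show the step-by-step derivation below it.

0-1(w=6) 1-3(w=13) 1-4(w=3)

step 1: add edge 1-4 (w=3); MST = {1-4(w=3)}
step 2: add edge 0-1 (w=6); MST = {0-1(w=6) 1-4(w=3)}
step 3: add edge 1-3 (w=13); MST = {0-1(w=6) 1-3(w=13) 1-4(w=3)}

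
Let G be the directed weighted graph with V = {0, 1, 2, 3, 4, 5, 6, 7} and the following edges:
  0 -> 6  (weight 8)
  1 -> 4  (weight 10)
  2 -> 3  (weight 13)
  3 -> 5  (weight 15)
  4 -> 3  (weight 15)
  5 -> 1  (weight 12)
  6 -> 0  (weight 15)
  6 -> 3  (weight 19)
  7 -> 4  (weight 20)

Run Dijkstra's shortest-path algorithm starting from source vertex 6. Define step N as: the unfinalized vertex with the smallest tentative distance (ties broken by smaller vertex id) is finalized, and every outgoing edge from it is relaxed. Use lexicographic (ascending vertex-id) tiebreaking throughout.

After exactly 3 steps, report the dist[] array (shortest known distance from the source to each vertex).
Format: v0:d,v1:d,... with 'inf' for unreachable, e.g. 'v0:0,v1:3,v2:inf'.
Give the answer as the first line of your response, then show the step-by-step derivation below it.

v0:15,v1:inf,v2:inf,v3:19,v4:inf,v5:34,v6:0,v7:inf

step 1: dist = v0:15,v1:inf,v2:inf,v3:19,v4:inf,v5:inf,v6:0,v7:inf
step 2: dist = v0:15,v1:inf,v2:inf,v3:19,v4:inf,v5:inf,v6:0,v7:inf
step 3: dist = v0:15,v1:inf,v2:inf,v3:19,v4:inf,v5:34,v6:0,v7:inf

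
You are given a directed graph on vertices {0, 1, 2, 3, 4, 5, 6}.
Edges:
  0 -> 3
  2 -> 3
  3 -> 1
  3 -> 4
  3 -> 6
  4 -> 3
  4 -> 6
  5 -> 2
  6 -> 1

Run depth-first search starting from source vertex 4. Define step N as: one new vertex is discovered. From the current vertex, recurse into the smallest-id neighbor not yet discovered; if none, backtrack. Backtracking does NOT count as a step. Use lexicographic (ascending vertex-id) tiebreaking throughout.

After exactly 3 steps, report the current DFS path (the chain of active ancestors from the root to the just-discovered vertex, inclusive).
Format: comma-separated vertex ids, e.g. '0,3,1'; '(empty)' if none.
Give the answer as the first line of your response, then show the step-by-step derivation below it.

4,3,1

step 1: discover 4; path=4; order=4
step 2: discover 3; path=4>3; order=4,3
step 3: discover 1; path=4>3>1; order=4,3,1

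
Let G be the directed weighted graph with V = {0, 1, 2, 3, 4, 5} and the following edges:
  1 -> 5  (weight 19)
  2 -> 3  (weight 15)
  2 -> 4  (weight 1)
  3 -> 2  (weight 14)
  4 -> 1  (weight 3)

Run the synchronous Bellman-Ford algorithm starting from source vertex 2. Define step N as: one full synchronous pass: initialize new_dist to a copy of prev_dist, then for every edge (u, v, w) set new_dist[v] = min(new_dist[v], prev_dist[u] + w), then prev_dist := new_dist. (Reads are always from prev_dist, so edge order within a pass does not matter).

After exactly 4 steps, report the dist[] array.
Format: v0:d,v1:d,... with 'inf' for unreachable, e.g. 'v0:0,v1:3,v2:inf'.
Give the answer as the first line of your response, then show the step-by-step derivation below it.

v0:inf,v1:4,v2:0,v3:15,v4:1,v5:23

step 1: dist = v0:inf,v1:inf,v2:0,v3:15,v4:1,v5:inf
step 2: dist = v0:inf,v1:4,v2:0,v3:15,v4:1,v5:inf
step 3: dist = v0:inf,v1:4,v2:0,v3:15,v4:1,v5:23
step 4: dist = v0:inf,v1:4,v2:0,v3:15,v4:1,v5:23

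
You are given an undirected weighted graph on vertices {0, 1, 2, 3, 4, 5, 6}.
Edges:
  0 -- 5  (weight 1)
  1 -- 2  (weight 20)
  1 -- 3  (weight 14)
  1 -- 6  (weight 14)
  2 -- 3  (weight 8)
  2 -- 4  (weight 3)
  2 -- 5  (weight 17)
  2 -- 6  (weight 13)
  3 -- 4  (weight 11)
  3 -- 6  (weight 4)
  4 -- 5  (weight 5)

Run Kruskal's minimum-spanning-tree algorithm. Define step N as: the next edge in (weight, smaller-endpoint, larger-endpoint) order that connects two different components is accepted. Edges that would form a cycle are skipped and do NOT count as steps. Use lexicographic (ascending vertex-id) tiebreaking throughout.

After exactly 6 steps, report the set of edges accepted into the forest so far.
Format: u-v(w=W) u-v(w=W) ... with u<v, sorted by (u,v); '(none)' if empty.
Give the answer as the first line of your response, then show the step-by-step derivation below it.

0-5(w=1) 1-3(w=14) 2-3(w=8) 2-4(w=3) 3-6(w=4) 4-5(w=5)

step 1: add edge 0-5 (w=1); MST = {0-5(w=1)}
step 2: add edge 2-4 (w=3); MST = {0-5(w=1) 2-4(w=3)}
step 3: add edge 3-6 (w=4); MST = {0-5(w=1) 2-4(w=3) 3-6(w=4)}
step 4: add edge 4-5 (w=5); MST = {0-5(w=1) 2-4(w=3) 3-6(w=4) 4-5(w=5)}
step 5: add edge 2-3 (w=8); MST = {0-5(w=1) 2-3(w=8) 2-4(w=3) 3-6(w=4) 4-5(w=5)}
step 6: add edge 1-3 (w=14); MST = {0-5(w=1) 1-3(w=14) 2-3(w=8) 2-4(w=3) 3-6(w=4) 4-5(w=5)}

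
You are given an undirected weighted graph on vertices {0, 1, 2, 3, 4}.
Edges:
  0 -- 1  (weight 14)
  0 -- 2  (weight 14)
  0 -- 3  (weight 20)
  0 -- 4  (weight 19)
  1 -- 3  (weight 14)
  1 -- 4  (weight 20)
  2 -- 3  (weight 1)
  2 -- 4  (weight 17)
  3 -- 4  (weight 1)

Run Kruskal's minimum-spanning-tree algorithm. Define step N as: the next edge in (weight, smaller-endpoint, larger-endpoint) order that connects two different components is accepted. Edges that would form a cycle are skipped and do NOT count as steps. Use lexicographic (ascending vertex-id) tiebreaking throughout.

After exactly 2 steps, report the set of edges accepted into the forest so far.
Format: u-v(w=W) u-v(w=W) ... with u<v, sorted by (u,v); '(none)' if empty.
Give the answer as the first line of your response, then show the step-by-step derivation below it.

2-3(w=1) 3-4(w=1)

step 1: add edge 2-3 (w=1); MST = {2-3(w=1)}
step 2: add edge 3-4 (w=1); MST = {2-3(w=1) 3-4(w=1)}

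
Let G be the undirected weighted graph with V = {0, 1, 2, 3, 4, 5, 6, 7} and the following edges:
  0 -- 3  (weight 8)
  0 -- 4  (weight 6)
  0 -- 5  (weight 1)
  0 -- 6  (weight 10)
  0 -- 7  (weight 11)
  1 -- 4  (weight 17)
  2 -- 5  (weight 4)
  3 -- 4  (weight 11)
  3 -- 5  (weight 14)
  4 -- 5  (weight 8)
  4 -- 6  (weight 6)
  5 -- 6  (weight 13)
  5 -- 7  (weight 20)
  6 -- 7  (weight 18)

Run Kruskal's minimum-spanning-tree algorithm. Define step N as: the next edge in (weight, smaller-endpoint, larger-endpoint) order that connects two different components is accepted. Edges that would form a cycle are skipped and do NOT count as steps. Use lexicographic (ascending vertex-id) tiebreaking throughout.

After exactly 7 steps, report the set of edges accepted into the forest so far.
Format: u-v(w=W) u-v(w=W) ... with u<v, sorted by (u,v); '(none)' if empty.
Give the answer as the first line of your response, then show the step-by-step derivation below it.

0-3(w=8) 0-4(w=6) 0-5(w=1) 0-7(w=11) 1-4(w=17) 2-5(w=4) 4-6(w=6)

step 1: add edge 0-5 (w=1); MST = {0-5(w=1)}
step 2: add edge 2-5 (w=4); MST = {0-5(w=1) 2-5(w=4)}
step 3: add edge 0-4 (w=6); MST = {0-4(w=6) 0-5(w=1) 2-5(w=4)}
step 4: add edge 4-6 (w=6); MST = {0-4(w=6) 0-5(w=1) 2-5(w=4) 4-6(w=6)}
step 5: add edge 0-3 (w=8); MST = {0-3(w=8) 0-4(w=6) 0-5(w=1) 2-5(w=4) 4-6(w=6)}
step 6: add edge 0-7 (w=11); MST = {0-3(w=8) 0-4(w=6) 0-5(w=1) 0-7(w=11) 2-5(w=4) 4-6(w=6)}
step 7: add edge 1-4 (w=17); MST = {0-3(w=8) 0-4(w=6) 0-5(w=1) 0-7(w=11) 1-4(w=17) 2-5(w=4) 4-6(w=6)}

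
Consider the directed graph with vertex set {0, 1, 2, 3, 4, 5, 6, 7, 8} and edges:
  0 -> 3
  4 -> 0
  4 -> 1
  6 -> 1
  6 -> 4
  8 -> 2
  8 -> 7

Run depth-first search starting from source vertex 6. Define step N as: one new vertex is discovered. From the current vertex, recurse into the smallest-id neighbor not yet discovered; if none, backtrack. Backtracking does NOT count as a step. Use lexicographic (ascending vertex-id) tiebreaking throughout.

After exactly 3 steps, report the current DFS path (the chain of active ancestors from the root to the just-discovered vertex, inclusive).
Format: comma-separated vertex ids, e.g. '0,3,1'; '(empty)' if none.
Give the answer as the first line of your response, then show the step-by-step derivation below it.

6,4

step 1: discover 6; path=6; order=6
step 2: discover 1; path=6>1; order=6,1
step 3: discover 4; path=6>4; order=6,1,4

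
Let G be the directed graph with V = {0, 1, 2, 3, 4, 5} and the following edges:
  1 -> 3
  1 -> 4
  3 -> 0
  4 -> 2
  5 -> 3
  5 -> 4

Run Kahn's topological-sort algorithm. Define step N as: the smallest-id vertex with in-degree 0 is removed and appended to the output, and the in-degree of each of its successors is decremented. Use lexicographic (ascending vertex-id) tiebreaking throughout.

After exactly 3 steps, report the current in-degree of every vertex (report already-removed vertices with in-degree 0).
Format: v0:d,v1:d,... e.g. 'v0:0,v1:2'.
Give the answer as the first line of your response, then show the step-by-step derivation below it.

v0:0,v1:0,v2:1,v3:0,v4:0,v5:0

step 1: output 1; order=[1]; indeg=(1,0,1,1,1,0)
step 2: output 5; order=[1,5]; indeg=(1,0,1,0,0,0)
step 3: output 3; order=[1,5,3]; indeg=(0,0,1,0,0,0)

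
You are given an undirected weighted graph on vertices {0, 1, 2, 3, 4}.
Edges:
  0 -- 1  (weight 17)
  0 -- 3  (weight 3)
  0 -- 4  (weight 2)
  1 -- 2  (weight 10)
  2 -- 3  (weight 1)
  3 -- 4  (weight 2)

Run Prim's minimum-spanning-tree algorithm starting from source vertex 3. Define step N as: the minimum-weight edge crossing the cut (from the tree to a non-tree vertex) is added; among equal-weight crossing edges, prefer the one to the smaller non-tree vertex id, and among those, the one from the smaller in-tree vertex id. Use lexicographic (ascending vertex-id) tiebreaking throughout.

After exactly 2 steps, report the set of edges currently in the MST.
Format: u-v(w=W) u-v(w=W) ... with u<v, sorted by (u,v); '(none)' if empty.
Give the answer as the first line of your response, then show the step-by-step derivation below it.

2-3(w=1) 3-4(w=2)

step 1: add edge 2-3 (w=1); MST = {2-3(w=1)}
step 2: add edge 3-4 (w=2); MST = {2-3(w=1) 3-4(w=2)}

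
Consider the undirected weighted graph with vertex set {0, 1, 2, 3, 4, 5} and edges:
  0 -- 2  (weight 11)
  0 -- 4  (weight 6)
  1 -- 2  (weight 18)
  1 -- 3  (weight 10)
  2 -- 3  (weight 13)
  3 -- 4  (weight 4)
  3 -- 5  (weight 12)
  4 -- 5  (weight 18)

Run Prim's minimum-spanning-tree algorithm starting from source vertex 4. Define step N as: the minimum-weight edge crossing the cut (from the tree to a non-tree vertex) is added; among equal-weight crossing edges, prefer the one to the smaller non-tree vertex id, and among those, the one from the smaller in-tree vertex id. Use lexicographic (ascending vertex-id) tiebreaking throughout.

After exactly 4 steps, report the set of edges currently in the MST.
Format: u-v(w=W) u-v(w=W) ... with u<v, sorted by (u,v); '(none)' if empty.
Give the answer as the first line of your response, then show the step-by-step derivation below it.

0-2(w=11) 0-4(w=6) 1-3(w=10) 3-4(w=4)

step 1: add edge 3-4 (w=4); MST = {3-4(w=4)}
step 2: add edge 0-4 (w=6); MST = {0-4(w=6) 3-4(w=4)}
step 3: add edge 1-3 (w=10); MST = {0-4(w=6) 1-3(w=10) 3-4(w=4)}
step 4: add edge 0-2 (w=11); MST = {0-2(w=11) 0-4(w=6) 1-3(w=10) 3-4(w=4)}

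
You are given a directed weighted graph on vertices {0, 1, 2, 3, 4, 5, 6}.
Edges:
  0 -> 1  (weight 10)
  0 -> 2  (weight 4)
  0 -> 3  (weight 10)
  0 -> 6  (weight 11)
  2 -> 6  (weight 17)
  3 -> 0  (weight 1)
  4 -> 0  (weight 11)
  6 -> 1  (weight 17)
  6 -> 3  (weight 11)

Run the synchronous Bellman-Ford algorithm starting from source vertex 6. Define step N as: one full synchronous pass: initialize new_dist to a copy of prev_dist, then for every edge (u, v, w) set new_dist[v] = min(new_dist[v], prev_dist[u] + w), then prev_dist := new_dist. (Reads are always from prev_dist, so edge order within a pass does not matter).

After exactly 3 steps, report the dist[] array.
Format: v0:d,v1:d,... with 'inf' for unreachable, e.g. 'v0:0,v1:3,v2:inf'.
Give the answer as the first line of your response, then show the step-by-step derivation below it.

v0:12,v1:17,v2:16,v3:11,v4:inf,v5:inf,v6:0

step 1: dist = v0:inf,v1:17,v2:inf,v3:11,v4:inf,v5:inf,v6:0
step 2: dist = v0:12,v1:17,v2:inf,v3:11,v4:inf,v5:inf,v6:0
step 3: dist = v0:12,v1:17,v2:16,v3:11,v4:inf,v5:inf,v6:0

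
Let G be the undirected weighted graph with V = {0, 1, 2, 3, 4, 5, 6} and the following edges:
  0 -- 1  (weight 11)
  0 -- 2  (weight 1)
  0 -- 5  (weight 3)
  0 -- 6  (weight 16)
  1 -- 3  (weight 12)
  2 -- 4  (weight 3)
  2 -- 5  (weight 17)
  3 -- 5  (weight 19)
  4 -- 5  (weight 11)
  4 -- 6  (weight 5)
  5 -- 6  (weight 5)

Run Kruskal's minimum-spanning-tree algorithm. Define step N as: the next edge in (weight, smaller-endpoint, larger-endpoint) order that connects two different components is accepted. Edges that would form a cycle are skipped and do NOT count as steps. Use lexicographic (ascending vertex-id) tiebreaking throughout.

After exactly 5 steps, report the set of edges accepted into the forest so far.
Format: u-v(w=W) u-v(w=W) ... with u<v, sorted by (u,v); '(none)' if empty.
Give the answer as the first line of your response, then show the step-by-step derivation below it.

0-1(w=11) 0-2(w=1) 0-5(w=3) 2-4(w=3) 4-6(w=5)

step 1: add edge 0-2 (w=1); MST = {0-2(w=1)}
step 2: add edge 0-5 (w=3); MST = {0-2(w=1) 0-5(w=3)}
step 3: add edge 2-4 (w=3); MST = {0-2(w=1) 0-5(w=3) 2-4(w=3)}
step 4: add edge 4-6 (w=5); MST = {0-2(w=1) 0-5(w=3) 2-4(w=3) 4-6(w=5)}
step 5: add edge 0-1 (w=11); MST = {0-1(w=11) 0-2(w=1) 0-5(w=3) 2-4(w=3) 4-6(w=5)}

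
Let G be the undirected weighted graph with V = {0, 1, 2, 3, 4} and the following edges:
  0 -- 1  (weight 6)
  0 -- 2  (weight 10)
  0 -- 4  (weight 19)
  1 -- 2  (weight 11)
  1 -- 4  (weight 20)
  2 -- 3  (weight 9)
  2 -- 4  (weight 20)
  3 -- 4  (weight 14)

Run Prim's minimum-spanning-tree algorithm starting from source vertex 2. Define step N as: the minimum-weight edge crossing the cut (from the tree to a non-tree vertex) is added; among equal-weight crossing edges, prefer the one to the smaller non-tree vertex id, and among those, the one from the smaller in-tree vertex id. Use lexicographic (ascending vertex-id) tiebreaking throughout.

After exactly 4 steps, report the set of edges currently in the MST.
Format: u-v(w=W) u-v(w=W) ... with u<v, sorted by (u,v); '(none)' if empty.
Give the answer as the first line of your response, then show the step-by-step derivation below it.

0-1(w=6) 0-2(w=10) 2-3(w=9) 3-4(w=14)

step 1: add edge 2-3 (w=9); MST = {2-3(w=9)}
step 2: add edge 0-2 (w=10); MST = {0-2(w=10) 2-3(w=9)}
step 3: add edge 0-1 (w=6); MST = {0-1(w=6) 0-2(w=10) 2-3(w=9)}
step 4: add edge 3-4 (w=14); MST = {0-1(w=6) 0-2(w=10) 2-3(w=9) 3-4(w=14)}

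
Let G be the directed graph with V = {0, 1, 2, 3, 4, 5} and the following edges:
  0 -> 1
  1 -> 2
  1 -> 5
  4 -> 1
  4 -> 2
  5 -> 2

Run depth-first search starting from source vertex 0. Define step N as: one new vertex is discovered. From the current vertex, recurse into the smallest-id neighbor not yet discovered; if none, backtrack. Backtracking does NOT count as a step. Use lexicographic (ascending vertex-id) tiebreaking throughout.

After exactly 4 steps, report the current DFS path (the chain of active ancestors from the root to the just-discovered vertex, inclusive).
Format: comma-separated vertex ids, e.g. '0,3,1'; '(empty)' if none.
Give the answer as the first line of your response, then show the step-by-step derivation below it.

0,1,5

step 1: discover 0; path=0; order=0
step 2: discover 1; path=0>1; order=0,1
step 3: discover 2; path=0>1>2; order=0,1,2
step 4: discover 5; path=0>1>5; order=0,1,2,5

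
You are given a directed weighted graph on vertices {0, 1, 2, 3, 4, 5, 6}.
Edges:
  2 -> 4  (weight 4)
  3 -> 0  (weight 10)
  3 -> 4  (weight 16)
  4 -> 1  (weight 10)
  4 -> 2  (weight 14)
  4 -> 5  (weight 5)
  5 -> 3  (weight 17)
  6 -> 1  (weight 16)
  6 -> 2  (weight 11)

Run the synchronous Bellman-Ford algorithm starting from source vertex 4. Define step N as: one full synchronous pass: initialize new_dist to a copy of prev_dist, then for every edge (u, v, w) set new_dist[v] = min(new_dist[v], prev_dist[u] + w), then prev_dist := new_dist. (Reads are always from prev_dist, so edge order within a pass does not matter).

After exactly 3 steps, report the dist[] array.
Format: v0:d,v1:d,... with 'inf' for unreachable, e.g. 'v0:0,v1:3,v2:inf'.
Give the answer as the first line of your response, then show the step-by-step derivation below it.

v0:32,v1:10,v2:14,v3:22,v4:0,v5:5,v6:inf

step 1: dist = v0:inf,v1:10,v2:14,v3:inf,v4:0,v5:5,v6:inf
step 2: dist = v0:inf,v1:10,v2:14,v3:22,v4:0,v5:5,v6:inf
step 3: dist = v0:32,v1:10,v2:14,v3:22,v4:0,v5:5,v6:inf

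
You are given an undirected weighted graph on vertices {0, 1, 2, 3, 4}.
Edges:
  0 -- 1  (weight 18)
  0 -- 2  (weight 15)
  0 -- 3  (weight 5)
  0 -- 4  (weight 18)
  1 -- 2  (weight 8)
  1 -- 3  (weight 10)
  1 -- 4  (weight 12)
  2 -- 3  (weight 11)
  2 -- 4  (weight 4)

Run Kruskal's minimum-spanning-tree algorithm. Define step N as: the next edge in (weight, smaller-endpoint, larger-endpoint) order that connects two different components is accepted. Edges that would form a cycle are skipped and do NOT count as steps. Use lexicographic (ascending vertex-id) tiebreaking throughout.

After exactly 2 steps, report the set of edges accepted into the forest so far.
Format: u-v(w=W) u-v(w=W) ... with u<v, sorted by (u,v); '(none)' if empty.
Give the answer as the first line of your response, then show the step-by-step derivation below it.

0-3(w=5) 2-4(w=4)

step 1: add edge 2-4 (w=4); MST = {2-4(w=4)}
step 2: add edge 0-3 (w=5); MST = {0-3(w=5) 2-4(w=4)}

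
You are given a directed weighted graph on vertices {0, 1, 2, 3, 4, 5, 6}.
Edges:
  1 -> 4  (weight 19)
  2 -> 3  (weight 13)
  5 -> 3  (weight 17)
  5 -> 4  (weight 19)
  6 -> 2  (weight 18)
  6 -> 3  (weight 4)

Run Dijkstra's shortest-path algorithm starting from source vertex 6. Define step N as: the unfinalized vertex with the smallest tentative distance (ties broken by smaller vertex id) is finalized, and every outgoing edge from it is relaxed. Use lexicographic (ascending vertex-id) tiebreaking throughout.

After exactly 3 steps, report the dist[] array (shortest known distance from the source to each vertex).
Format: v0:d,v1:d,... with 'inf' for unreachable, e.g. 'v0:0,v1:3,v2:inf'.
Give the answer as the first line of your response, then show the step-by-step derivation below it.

v0:inf,v1:inf,v2:18,v3:4,v4:inf,v5:inf,v6:0

step 1: dist = v0:inf,v1:inf,v2:18,v3:4,v4:inf,v5:inf,v6:0
step 2: dist = v0:inf,v1:inf,v2:18,v3:4,v4:inf,v5:inf,v6:0
step 3: dist = v0:inf,v1:inf,v2:18,v3:4,v4:inf,v5:inf,v6:0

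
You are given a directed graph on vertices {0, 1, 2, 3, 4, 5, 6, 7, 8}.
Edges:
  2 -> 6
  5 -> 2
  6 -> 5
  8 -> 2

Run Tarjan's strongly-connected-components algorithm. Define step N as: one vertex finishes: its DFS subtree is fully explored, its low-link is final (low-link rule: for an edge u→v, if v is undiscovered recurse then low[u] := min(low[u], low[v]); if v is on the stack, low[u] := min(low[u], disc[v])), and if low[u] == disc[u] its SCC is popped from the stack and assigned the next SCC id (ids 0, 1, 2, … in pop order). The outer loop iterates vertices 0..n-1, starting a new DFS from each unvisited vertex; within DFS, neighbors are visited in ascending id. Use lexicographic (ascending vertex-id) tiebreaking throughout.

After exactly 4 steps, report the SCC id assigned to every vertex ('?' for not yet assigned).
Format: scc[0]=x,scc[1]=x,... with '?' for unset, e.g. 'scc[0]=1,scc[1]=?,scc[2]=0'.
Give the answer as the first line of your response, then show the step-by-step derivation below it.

scc[0]=0,scc[1]=1,scc[2]=?,scc[3]=?,scc[4]=?,scc[5]=?,scc[6]=?,scc[7]=?,scc[8]=?

step 1: low=(low[0]=0,low[1]=?,low[2]=?,low[3]=?,low[4]=?,low[5]=?,low[6]=?,low[7]=?,low[8]=?); scc=(scc[0]=0,scc[1]=?,scc[2]=?,scc[3]=?,scc[4]=?,scc[5]=?,scc[6]=?,scc[7]=?,scc[8]=?)
step 2: low=(low[0]=0,low[1]=1,low[2]=?,low[3]=?,low[4]=?,low[5]=?,low[6]=?,low[7]=?,low[8]=?); scc=(scc[0]=0,scc[1]=1,scc[2]=?,scc[3]=?,scc[4]=?,scc[5]=?,scc[6]=?,scc[7]=?,scc[8]=?)
step 3: low=(low[0]=0,low[1]=1,low[2]=2,low[3]=?,low[4]=?,low[5]=2,low[6]=3,low[7]=?,low[8]=?); scc=(scc[0]=0,scc[1]=1,scc[2]=?,scc[3]=?,scc[4]=?,scc[5]=?,scc[6]=?,scc[7]=?,scc[8]=?)
step 4: low=(low[0]=0,low[1]=1,low[2]=2,low[3]=?,low[4]=?,low[5]=2,low[6]=2,low[7]=?,low[8]=?); scc=(scc[0]=0,scc[1]=1,scc[2]=?,scc[3]=?,scc[4]=?,scc[5]=?,scc[6]=?,scc[7]=?,scc[8]=?)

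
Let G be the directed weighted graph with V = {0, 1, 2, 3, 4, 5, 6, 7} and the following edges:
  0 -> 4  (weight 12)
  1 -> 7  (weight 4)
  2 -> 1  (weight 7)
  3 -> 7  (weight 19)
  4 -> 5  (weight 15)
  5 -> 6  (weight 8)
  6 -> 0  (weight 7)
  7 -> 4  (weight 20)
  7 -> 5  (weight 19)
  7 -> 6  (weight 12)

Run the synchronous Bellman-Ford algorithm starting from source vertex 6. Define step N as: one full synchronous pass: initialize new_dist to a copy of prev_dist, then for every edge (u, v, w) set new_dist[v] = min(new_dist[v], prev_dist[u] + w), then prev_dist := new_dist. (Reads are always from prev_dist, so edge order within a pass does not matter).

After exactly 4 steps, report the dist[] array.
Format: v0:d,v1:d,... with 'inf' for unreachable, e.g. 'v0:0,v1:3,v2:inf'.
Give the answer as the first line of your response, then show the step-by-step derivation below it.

v0:7,v1:inf,v2:inf,v3:inf,v4:19,v5:34,v6:0,v7:inf

step 1: dist = v0:7,v1:inf,v2:inf,v3:inf,v4:inf,v5:inf,v6:0,v7:inf
step 2: dist = v0:7,v1:inf,v2:inf,v3:inf,v4:19,v5:inf,v6:0,v7:inf
step 3: dist = v0:7,v1:inf,v2:inf,v3:inf,v4:19,v5:34,v6:0,v7:inf
step 4: dist = v0:7,v1:inf,v2:inf,v3:inf,v4:19,v5:34,v6:0,v7:inf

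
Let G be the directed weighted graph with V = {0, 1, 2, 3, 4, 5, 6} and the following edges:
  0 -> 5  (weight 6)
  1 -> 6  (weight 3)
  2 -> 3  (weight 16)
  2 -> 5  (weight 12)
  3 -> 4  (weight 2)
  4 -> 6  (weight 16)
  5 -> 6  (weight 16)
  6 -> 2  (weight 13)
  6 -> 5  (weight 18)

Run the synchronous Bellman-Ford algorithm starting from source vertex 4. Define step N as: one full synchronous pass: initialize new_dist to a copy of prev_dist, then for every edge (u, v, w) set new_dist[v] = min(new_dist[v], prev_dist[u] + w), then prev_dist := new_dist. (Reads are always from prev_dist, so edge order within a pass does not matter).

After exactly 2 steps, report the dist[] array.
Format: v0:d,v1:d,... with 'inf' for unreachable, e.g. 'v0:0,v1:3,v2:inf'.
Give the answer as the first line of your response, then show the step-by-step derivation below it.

v0:inf,v1:inf,v2:29,v3:inf,v4:0,v5:34,v6:16

step 1: dist = v0:inf,v1:inf,v2:inf,v3:inf,v4:0,v5:inf,v6:16
step 2: dist = v0:inf,v1:inf,v2:29,v3:inf,v4:0,v5:34,v6:16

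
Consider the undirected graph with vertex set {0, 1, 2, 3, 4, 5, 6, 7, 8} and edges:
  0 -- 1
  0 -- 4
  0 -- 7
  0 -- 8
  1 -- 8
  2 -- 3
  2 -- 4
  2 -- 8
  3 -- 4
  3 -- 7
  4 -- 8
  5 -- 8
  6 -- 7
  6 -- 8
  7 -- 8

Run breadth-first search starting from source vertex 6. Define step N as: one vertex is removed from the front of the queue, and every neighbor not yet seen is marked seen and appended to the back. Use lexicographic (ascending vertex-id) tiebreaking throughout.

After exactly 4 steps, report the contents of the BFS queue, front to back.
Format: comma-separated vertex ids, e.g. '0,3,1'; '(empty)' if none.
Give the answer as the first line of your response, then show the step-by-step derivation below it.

3,1,2,4,5

step 1: dequeue 6; queue=[7,8]; order=6
step 2: dequeue 7; queue=[8,0,3]; order=6,7
step 3: dequeue 8; queue=[0,3,1,2,4,5]; order=6,7,8
step 4: dequeue 0; queue=[3,1,2,4,5]; order=6,7,8,0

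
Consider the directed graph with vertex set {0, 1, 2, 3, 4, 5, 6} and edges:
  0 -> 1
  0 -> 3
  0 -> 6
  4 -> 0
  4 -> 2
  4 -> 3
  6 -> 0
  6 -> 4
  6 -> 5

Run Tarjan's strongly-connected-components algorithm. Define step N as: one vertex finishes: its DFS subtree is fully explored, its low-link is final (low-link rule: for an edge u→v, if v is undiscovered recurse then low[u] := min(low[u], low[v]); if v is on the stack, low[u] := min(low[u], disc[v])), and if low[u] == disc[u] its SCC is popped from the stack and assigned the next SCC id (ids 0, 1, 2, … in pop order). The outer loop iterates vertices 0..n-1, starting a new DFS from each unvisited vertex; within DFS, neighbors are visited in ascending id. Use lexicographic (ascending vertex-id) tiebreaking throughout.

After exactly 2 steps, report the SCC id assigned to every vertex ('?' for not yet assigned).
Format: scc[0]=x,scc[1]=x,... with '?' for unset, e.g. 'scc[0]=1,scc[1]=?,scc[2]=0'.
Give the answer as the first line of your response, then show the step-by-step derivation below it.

scc[0]=?,scc[1]=0,scc[2]=?,scc[3]=1,scc[4]=?,scc[5]=?,scc[6]=?

step 1: low=(low[0]=0,low[1]=1,low[2]=?,low[3]=?,low[4]=?,low[5]=?,low[6]=?); scc=(scc[0]=?,scc[1]=0,scc[2]=?,scc[3]=?,scc[4]=?,scc[5]=?,scc[6]=?)
step 2: low=(low[0]=0,low[1]=1,low[2]=?,low[3]=2,low[4]=?,low[5]=?,low[6]=?); scc=(scc[0]=?,scc[1]=0,scc[2]=?,scc[3]=1,scc[4]=?,scc[5]=?,scc[6]=?)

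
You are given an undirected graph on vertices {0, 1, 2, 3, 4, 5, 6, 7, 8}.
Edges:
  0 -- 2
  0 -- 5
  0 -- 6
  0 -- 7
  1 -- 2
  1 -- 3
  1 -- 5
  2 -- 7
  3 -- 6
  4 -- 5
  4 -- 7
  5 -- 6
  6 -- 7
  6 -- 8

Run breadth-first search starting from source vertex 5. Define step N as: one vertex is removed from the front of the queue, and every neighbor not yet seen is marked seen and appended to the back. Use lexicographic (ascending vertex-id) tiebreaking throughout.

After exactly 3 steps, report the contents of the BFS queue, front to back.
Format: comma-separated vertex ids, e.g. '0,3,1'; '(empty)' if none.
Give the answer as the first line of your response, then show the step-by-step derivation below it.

4,6,2,7,3

step 1: dequeue 5; queue=[0,1,4,6]; order=5
step 2: dequeue 0; queue=[1,4,6,2,7]; order=5,0
step 3: dequeue 1; queue=[4,6,2,7,3]; order=5,0,1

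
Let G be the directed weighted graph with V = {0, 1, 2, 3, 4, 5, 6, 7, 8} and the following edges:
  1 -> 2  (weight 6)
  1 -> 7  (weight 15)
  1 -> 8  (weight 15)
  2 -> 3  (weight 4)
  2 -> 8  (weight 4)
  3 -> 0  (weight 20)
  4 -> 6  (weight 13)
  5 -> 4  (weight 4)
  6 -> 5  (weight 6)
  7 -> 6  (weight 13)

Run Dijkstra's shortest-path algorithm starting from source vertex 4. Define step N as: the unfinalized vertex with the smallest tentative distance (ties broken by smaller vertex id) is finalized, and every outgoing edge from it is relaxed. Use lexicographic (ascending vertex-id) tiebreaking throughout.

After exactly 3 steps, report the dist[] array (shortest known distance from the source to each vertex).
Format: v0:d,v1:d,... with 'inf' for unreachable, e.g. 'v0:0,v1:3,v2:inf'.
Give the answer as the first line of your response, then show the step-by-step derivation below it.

v0:inf,v1:inf,v2:inf,v3:inf,v4:0,v5:19,v6:13,v7:inf,v8:inf

step 1: dist = v0:inf,v1:inf,v2:inf,v3:inf,v4:0,v5:inf,v6:13,v7:inf,v8:inf
step 2: dist = v0:inf,v1:inf,v2:inf,v3:inf,v4:0,v5:19,v6:13,v7:inf,v8:inf
step 3: dist = v0:inf,v1:inf,v2:inf,v3:inf,v4:0,v5:19,v6:13,v7:inf,v8:inf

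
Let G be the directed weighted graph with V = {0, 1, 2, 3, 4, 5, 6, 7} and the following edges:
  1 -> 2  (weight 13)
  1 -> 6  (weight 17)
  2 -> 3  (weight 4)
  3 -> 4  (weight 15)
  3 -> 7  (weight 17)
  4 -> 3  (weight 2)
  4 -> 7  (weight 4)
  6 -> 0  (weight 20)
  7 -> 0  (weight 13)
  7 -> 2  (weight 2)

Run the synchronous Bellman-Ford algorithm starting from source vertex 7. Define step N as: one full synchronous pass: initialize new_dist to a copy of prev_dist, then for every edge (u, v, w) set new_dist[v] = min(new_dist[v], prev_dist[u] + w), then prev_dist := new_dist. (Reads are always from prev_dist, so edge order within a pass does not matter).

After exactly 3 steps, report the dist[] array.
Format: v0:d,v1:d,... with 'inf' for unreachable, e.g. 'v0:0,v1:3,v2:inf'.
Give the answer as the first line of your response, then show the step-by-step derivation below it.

v0:13,v1:inf,v2:2,v3:6,v4:21,v5:inf,v6:inf,v7:0

step 1: dist = v0:13,v1:inf,v2:2,v3:inf,v4:inf,v5:inf,v6:inf,v7:0
step 2: dist = v0:13,v1:inf,v2:2,v3:6,v4:inf,v5:inf,v6:inf,v7:0
step 3: dist = v0:13,v1:inf,v2:2,v3:6,v4:21,v5:inf,v6:inf,v7:0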